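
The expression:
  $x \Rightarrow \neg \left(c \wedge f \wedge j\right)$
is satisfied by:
  {c: False, x: False, j: False, f: False}
  {f: True, c: False, x: False, j: False}
  {j: True, c: False, x: False, f: False}
  {f: True, j: True, c: False, x: False}
  {x: True, f: False, c: False, j: False}
  {f: True, x: True, c: False, j: False}
  {j: True, x: True, f: False, c: False}
  {f: True, j: True, x: True, c: False}
  {c: True, j: False, x: False, f: False}
  {f: True, c: True, j: False, x: False}
  {j: True, c: True, f: False, x: False}
  {f: True, j: True, c: True, x: False}
  {x: True, c: True, j: False, f: False}
  {f: True, x: True, c: True, j: False}
  {j: True, x: True, c: True, f: False}


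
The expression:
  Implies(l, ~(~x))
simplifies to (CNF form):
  x | ~l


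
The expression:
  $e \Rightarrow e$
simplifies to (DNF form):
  $\text{True}$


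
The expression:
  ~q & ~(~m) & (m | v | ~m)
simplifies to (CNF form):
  m & ~q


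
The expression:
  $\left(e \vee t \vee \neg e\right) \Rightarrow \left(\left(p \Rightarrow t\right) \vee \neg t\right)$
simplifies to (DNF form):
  $\text{True}$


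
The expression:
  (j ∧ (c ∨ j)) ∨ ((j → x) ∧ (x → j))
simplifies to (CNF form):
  j ∨ ¬x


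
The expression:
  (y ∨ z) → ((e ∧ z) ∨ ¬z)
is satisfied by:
  {e: True, z: False}
  {z: False, e: False}
  {z: True, e: True}


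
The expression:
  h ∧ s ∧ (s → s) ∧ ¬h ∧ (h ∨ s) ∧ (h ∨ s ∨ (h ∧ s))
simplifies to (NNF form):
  False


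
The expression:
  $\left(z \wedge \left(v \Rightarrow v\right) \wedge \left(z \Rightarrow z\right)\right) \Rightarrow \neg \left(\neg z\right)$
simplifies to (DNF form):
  $\text{True}$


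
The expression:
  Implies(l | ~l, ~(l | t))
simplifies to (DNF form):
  ~l & ~t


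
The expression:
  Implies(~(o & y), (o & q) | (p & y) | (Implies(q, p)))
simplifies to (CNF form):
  o | p | ~q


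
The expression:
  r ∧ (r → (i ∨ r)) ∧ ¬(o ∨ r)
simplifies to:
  False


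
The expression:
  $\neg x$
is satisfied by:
  {x: False}


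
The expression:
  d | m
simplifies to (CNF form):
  d | m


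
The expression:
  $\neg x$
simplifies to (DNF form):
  $\neg x$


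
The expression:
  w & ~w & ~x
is never true.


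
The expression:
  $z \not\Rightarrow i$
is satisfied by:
  {z: True, i: False}


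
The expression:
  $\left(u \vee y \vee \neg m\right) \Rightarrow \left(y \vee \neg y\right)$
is always true.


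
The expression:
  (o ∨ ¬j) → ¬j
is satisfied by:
  {o: False, j: False}
  {j: True, o: False}
  {o: True, j: False}


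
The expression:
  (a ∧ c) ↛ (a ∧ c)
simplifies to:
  False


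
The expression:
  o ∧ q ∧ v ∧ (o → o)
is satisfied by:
  {o: True, q: True, v: True}


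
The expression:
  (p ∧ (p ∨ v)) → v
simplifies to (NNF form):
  v ∨ ¬p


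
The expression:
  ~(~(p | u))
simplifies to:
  p | u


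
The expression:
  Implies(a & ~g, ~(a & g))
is always true.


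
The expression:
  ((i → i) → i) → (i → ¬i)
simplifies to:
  ¬i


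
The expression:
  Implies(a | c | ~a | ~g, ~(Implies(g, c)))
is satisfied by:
  {g: True, c: False}


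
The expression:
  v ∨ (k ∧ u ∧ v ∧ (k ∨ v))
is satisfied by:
  {v: True}


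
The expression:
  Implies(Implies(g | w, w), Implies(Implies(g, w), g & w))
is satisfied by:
  {g: True}


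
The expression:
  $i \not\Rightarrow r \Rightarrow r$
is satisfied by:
  {r: True, i: False}
  {i: False, r: False}
  {i: True, r: True}


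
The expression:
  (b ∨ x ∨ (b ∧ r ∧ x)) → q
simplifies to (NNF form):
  q ∨ (¬b ∧ ¬x)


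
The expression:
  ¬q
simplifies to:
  ¬q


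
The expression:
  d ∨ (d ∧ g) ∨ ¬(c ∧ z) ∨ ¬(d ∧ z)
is always true.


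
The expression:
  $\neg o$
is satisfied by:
  {o: False}


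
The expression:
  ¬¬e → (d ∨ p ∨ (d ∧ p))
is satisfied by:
  {d: True, p: True, e: False}
  {d: True, e: False, p: False}
  {p: True, e: False, d: False}
  {p: False, e: False, d: False}
  {d: True, p: True, e: True}
  {d: True, e: True, p: False}
  {p: True, e: True, d: False}


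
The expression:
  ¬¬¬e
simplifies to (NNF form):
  ¬e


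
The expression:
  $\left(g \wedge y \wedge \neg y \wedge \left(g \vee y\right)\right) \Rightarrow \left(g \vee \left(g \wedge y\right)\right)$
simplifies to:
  $\text{True}$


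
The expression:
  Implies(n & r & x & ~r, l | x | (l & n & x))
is always true.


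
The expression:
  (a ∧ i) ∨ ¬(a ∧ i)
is always true.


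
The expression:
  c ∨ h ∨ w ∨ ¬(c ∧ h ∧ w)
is always true.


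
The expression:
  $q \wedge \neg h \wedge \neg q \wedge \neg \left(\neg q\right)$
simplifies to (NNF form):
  $\text{False}$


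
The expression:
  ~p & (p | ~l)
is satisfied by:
  {p: False, l: False}


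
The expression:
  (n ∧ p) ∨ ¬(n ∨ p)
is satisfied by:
  {p: False, n: False}
  {n: True, p: True}


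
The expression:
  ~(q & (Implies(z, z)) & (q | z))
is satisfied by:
  {q: False}


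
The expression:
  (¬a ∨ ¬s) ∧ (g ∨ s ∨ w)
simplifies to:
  (g ∧ ¬s) ∨ (s ∧ ¬a) ∨ (w ∧ ¬s)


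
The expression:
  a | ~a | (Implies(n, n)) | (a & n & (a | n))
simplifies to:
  True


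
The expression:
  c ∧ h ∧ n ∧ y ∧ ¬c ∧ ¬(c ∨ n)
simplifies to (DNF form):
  False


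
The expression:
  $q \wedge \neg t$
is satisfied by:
  {q: True, t: False}


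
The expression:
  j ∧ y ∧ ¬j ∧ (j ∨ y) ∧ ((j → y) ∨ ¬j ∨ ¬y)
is never true.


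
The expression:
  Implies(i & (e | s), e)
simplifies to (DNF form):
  e | ~i | ~s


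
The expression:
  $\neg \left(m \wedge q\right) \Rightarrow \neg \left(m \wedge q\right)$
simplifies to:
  $\text{True}$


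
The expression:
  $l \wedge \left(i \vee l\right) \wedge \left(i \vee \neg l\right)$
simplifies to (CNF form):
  $i \wedge l$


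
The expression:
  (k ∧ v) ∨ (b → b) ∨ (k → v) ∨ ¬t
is always true.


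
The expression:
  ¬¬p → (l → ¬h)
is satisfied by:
  {l: False, p: False, h: False}
  {h: True, l: False, p: False}
  {p: True, l: False, h: False}
  {h: True, p: True, l: False}
  {l: True, h: False, p: False}
  {h: True, l: True, p: False}
  {p: True, l: True, h: False}


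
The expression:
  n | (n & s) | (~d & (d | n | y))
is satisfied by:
  {n: True, y: True, d: False}
  {n: True, d: False, y: False}
  {n: True, y: True, d: True}
  {n: True, d: True, y: False}
  {y: True, d: False, n: False}


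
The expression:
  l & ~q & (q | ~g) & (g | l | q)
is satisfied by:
  {l: True, q: False, g: False}


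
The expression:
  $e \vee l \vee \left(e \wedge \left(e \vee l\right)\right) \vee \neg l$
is always true.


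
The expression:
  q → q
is always true.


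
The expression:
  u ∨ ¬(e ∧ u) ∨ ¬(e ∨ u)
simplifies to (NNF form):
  True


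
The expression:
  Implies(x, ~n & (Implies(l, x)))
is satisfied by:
  {x: False, n: False}
  {n: True, x: False}
  {x: True, n: False}


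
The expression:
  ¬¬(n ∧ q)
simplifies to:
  n ∧ q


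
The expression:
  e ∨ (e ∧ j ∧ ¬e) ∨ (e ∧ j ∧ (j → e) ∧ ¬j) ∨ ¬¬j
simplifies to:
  e ∨ j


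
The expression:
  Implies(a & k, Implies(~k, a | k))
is always true.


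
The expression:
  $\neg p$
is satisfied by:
  {p: False}


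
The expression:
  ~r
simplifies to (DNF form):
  ~r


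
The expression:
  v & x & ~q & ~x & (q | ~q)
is never true.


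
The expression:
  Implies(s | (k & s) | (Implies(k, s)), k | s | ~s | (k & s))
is always true.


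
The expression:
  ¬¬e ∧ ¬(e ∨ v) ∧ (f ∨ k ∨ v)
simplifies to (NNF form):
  False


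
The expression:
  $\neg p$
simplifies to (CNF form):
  $\neg p$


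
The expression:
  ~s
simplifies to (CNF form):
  ~s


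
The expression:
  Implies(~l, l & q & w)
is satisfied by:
  {l: True}


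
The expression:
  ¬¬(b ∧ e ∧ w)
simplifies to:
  b ∧ e ∧ w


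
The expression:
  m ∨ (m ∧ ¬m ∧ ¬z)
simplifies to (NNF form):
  m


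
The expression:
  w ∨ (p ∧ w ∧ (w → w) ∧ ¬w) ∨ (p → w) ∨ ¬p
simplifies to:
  w ∨ ¬p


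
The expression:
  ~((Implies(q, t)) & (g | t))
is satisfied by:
  {q: True, t: False, g: False}
  {t: False, g: False, q: False}
  {q: True, g: True, t: False}


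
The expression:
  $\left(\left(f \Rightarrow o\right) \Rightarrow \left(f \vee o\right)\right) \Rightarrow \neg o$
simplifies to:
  $\neg o$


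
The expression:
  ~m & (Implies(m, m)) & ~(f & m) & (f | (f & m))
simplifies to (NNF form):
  f & ~m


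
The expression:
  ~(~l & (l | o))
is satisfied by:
  {l: True, o: False}
  {o: False, l: False}
  {o: True, l: True}


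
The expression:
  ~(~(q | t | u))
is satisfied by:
  {t: True, q: True, u: True}
  {t: True, q: True, u: False}
  {t: True, u: True, q: False}
  {t: True, u: False, q: False}
  {q: True, u: True, t: False}
  {q: True, u: False, t: False}
  {u: True, q: False, t: False}


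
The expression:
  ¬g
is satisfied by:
  {g: False}


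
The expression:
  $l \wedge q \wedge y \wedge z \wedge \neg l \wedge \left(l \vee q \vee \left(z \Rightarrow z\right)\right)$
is never true.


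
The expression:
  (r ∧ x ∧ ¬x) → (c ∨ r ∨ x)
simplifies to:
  True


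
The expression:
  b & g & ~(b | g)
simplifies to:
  False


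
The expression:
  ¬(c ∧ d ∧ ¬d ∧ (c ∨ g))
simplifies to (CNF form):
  True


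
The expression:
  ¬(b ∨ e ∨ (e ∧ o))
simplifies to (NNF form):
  ¬b ∧ ¬e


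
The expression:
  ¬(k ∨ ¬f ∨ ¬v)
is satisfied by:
  {f: True, v: True, k: False}


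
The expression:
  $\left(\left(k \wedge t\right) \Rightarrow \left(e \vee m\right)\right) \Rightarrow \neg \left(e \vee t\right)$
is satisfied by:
  {k: True, e: False, m: False, t: False}
  {k: False, e: False, m: False, t: False}
  {k: True, m: True, e: False, t: False}
  {m: True, k: False, e: False, t: False}
  {t: True, k: True, e: False, m: False}


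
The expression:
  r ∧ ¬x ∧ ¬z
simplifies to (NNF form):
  r ∧ ¬x ∧ ¬z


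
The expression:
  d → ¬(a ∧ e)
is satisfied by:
  {e: False, d: False, a: False}
  {a: True, e: False, d: False}
  {d: True, e: False, a: False}
  {a: True, d: True, e: False}
  {e: True, a: False, d: False}
  {a: True, e: True, d: False}
  {d: True, e: True, a: False}


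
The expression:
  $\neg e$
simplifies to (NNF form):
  $\neg e$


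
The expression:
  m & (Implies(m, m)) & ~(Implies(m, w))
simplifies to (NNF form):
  m & ~w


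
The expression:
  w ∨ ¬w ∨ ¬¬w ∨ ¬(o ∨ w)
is always true.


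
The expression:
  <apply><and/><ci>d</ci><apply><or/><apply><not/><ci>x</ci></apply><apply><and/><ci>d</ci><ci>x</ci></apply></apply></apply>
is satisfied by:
  {d: True}


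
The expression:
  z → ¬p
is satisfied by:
  {p: False, z: False}
  {z: True, p: False}
  {p: True, z: False}


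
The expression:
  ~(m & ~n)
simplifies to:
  n | ~m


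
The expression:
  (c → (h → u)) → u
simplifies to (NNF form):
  u ∨ (c ∧ h)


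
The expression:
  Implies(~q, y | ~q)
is always true.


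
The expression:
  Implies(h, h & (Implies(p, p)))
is always true.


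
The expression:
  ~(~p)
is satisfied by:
  {p: True}


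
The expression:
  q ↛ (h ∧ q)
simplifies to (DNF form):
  q ∧ ¬h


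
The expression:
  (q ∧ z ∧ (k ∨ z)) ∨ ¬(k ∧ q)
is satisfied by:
  {z: True, k: False, q: False}
  {k: False, q: False, z: False}
  {z: True, q: True, k: False}
  {q: True, k: False, z: False}
  {z: True, k: True, q: False}
  {k: True, z: False, q: False}
  {z: True, q: True, k: True}


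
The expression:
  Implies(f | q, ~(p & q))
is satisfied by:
  {p: False, q: False}
  {q: True, p: False}
  {p: True, q: False}


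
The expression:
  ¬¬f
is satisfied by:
  {f: True}


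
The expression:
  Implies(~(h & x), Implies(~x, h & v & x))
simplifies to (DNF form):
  x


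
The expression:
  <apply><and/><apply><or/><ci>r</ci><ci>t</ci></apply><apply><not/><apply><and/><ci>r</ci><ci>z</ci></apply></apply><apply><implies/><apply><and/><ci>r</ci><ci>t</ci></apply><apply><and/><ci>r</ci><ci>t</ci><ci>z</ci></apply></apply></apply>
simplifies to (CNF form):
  <apply><and/><apply><or/><ci>r</ci><ci>t</ci></apply><apply><or/><ci>t</ci><apply><not/><ci>z</ci></apply></apply><apply><or/><apply><not/><ci>r</ci></apply><apply><not/><ci>t</ci></apply></apply></apply>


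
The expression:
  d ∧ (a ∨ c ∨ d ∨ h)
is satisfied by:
  {d: True}


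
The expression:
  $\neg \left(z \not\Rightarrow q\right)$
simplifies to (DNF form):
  $q \vee \neg z$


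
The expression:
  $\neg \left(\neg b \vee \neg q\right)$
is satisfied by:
  {b: True, q: True}


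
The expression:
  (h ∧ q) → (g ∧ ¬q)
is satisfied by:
  {h: False, q: False}
  {q: True, h: False}
  {h: True, q: False}


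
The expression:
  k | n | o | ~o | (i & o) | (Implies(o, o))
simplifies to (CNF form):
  True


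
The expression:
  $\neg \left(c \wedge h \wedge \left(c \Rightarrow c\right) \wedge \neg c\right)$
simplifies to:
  $\text{True}$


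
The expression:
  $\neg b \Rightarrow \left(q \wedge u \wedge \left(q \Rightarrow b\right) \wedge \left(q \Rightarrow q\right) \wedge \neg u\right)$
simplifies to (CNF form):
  $b$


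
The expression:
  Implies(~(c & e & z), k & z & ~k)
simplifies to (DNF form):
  c & e & z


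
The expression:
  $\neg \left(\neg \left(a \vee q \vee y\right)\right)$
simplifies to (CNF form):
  $a \vee q \vee y$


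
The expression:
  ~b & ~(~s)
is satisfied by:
  {s: True, b: False}


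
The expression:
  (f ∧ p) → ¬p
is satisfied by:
  {p: False, f: False}
  {f: True, p: False}
  {p: True, f: False}


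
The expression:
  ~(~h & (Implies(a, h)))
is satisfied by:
  {a: True, h: True}
  {a: True, h: False}
  {h: True, a: False}


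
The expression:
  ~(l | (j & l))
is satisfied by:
  {l: False}


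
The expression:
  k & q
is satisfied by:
  {q: True, k: True}


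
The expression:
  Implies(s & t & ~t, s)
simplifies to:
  True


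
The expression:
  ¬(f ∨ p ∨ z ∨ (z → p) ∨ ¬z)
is never true.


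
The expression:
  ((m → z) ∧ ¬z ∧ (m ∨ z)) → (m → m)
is always true.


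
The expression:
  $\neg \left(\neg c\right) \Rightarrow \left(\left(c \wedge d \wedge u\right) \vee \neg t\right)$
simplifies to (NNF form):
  $\left(d \wedge u\right) \vee \neg c \vee \neg t$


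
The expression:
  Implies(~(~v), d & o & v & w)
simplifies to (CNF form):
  (d | ~v) & (o | ~v) & (w | ~v)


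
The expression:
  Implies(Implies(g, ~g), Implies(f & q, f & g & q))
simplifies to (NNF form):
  g | ~f | ~q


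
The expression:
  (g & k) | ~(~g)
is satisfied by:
  {g: True}


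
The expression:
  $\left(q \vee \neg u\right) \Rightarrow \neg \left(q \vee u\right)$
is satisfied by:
  {q: False}


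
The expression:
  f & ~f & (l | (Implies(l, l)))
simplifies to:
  False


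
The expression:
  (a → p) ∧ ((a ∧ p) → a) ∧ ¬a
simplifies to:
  ¬a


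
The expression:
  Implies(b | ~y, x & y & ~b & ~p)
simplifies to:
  y & ~b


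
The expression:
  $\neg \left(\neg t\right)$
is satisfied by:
  {t: True}


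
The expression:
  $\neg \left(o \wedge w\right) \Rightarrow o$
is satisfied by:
  {o: True}


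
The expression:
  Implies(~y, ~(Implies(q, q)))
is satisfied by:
  {y: True}


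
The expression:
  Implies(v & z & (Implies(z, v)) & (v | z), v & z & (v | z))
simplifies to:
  True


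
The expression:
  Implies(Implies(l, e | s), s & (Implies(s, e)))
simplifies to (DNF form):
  (e & s) | (e & ~e) | (e & l & s) | (e & l & ~e) | (e & s & ~s) | (l & s & ~s) | (e & ~e & ~s) | (l & ~e & ~s)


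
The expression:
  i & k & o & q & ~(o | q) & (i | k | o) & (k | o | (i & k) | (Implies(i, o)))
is never true.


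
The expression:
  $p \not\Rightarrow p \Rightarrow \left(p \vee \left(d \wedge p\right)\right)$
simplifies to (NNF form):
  $\text{True}$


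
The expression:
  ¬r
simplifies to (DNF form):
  ¬r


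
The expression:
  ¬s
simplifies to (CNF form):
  ¬s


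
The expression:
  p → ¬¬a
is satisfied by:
  {a: True, p: False}
  {p: False, a: False}
  {p: True, a: True}


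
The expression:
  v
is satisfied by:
  {v: True}


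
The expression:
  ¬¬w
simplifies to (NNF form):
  w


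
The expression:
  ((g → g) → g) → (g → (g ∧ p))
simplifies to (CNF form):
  p ∨ ¬g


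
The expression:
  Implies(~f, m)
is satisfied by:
  {m: True, f: True}
  {m: True, f: False}
  {f: True, m: False}


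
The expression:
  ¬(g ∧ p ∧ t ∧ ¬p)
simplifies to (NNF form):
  True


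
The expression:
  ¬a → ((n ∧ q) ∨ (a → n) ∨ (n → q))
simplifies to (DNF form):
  True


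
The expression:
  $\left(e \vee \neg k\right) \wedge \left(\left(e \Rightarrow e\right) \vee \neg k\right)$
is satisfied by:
  {e: True, k: False}
  {k: False, e: False}
  {k: True, e: True}


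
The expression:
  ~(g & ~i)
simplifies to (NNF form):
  i | ~g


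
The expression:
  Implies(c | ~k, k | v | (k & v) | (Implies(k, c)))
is always true.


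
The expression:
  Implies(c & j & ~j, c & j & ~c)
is always true.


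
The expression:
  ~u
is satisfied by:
  {u: False}


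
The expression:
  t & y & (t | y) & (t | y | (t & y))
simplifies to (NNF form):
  t & y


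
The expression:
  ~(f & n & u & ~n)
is always true.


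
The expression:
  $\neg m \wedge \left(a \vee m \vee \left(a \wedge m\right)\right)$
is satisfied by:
  {a: True, m: False}


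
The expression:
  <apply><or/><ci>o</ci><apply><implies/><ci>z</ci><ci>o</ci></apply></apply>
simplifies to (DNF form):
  <apply><or/><ci>o</ci><apply><not/><ci>z</ci></apply></apply>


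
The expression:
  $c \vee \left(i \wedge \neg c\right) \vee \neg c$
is always true.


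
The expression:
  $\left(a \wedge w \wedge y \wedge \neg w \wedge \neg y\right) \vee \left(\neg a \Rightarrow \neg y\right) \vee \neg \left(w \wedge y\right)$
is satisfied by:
  {a: True, w: False, y: False}
  {w: False, y: False, a: False}
  {a: True, y: True, w: False}
  {y: True, w: False, a: False}
  {a: True, w: True, y: False}
  {w: True, a: False, y: False}
  {a: True, y: True, w: True}


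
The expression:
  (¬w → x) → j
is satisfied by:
  {j: True, w: False, x: False}
  {x: True, j: True, w: False}
  {j: True, w: True, x: False}
  {x: True, j: True, w: True}
  {x: False, w: False, j: False}


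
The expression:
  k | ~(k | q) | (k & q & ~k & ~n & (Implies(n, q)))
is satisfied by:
  {k: True, q: False}
  {q: False, k: False}
  {q: True, k: True}


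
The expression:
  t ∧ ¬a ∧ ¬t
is never true.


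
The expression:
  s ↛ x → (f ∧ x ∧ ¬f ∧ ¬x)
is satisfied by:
  {x: True, s: False}
  {s: False, x: False}
  {s: True, x: True}


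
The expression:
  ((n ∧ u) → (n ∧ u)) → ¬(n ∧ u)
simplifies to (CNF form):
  ¬n ∨ ¬u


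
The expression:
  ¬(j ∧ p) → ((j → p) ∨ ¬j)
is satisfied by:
  {p: True, j: False}
  {j: False, p: False}
  {j: True, p: True}


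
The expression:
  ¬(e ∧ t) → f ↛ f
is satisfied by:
  {t: True, e: True}


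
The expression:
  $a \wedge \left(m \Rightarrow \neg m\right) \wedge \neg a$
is never true.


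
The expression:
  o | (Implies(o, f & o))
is always true.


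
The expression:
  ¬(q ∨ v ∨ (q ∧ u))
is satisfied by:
  {q: False, v: False}


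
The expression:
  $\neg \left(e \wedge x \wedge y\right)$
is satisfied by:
  {e: False, y: False, x: False}
  {x: True, e: False, y: False}
  {y: True, e: False, x: False}
  {x: True, y: True, e: False}
  {e: True, x: False, y: False}
  {x: True, e: True, y: False}
  {y: True, e: True, x: False}


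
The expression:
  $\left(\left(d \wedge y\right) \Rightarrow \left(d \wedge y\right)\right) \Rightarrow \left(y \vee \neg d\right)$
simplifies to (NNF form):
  $y \vee \neg d$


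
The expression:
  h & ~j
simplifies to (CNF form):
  h & ~j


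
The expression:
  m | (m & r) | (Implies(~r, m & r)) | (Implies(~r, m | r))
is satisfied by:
  {r: True, m: True}
  {r: True, m: False}
  {m: True, r: False}


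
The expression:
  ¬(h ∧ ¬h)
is always true.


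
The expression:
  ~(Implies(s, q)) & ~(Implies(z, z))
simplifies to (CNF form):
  False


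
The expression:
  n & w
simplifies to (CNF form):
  n & w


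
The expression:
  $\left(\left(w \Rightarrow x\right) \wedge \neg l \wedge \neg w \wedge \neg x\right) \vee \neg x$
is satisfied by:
  {x: False}


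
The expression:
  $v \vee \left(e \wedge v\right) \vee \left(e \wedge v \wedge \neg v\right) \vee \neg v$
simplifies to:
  $\text{True}$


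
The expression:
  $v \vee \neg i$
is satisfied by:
  {v: True, i: False}
  {i: False, v: False}
  {i: True, v: True}


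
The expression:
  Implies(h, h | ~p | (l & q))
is always true.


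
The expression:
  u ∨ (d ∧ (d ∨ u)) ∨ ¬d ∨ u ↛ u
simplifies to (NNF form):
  True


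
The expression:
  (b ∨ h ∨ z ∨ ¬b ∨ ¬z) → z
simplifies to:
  z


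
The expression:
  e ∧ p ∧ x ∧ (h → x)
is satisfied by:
  {p: True, e: True, x: True}


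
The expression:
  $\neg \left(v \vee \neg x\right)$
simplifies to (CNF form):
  $x \wedge \neg v$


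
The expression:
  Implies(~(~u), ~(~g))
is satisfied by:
  {g: True, u: False}
  {u: False, g: False}
  {u: True, g: True}


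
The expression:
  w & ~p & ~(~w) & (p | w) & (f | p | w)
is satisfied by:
  {w: True, p: False}


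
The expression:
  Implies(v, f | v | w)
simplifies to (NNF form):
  True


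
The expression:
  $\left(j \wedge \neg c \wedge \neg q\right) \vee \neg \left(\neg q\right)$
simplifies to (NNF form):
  $q \vee \left(j \wedge \neg c\right)$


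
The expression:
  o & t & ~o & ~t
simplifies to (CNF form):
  False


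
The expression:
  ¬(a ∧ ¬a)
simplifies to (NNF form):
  True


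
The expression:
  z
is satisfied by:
  {z: True}


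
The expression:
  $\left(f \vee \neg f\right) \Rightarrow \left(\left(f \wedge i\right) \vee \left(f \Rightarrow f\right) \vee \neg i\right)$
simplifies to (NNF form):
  $\text{True}$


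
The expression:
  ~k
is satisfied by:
  {k: False}


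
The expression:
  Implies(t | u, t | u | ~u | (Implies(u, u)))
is always true.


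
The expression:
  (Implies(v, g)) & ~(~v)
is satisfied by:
  {g: True, v: True}


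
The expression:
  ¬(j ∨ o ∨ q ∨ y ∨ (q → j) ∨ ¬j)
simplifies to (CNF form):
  False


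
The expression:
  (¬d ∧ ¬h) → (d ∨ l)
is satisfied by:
  {d: True, l: True, h: True}
  {d: True, l: True, h: False}
  {d: True, h: True, l: False}
  {d: True, h: False, l: False}
  {l: True, h: True, d: False}
  {l: True, h: False, d: False}
  {h: True, l: False, d: False}


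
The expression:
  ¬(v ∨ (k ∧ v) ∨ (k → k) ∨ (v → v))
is never true.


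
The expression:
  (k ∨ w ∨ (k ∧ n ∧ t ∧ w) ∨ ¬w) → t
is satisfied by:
  {t: True}


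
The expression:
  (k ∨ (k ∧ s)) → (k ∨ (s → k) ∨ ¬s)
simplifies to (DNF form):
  True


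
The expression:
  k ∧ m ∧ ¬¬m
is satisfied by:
  {m: True, k: True}


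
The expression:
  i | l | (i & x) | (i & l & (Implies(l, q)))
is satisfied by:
  {i: True, l: True}
  {i: True, l: False}
  {l: True, i: False}


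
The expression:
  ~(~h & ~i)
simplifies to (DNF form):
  h | i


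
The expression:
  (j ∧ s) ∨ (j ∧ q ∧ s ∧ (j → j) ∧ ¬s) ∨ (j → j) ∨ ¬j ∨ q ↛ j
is always true.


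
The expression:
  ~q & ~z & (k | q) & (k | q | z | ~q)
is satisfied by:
  {k: True, q: False, z: False}


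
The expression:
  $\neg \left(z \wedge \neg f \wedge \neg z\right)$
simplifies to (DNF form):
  $\text{True}$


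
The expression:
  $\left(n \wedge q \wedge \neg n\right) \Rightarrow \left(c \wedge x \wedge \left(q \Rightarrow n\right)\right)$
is always true.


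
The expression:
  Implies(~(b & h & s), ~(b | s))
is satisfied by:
  {h: True, s: False, b: False}
  {h: False, s: False, b: False}
  {b: True, s: True, h: True}


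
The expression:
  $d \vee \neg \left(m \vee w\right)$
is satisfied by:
  {d: True, w: False, m: False}
  {d: True, m: True, w: False}
  {d: True, w: True, m: False}
  {d: True, m: True, w: True}
  {m: False, w: False, d: False}


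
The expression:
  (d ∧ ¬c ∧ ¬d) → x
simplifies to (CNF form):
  True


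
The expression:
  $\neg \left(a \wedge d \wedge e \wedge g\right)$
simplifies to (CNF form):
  $\neg a \vee \neg d \vee \neg e \vee \neg g$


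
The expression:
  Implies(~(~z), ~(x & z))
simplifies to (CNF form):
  ~x | ~z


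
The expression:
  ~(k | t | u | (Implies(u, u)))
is never true.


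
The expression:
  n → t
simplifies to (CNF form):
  t ∨ ¬n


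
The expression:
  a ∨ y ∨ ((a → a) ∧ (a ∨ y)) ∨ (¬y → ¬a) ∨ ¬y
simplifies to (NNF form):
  True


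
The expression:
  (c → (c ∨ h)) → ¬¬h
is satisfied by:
  {h: True}


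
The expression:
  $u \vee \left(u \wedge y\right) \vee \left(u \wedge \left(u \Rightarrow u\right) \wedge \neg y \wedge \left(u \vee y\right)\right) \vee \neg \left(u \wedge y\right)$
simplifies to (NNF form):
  $\text{True}$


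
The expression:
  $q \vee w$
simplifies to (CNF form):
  $q \vee w$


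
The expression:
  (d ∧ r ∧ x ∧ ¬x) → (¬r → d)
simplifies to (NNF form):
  True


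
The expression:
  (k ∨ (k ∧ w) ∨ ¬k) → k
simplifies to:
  k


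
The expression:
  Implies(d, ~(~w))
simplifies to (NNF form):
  w | ~d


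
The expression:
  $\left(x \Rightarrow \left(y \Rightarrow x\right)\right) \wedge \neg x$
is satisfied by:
  {x: False}


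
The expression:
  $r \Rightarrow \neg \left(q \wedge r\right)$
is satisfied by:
  {q: False, r: False}
  {r: True, q: False}
  {q: True, r: False}


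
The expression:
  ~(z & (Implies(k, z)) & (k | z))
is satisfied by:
  {z: False}


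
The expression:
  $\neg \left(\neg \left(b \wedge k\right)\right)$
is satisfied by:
  {b: True, k: True}


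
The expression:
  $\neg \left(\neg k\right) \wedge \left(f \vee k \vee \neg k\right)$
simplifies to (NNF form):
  $k$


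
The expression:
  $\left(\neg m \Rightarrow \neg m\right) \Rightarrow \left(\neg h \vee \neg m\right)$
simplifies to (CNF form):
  $\neg h \vee \neg m$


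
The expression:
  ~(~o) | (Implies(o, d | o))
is always true.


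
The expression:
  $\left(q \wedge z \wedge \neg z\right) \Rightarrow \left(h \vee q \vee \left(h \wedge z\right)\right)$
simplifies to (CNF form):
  $\text{True}$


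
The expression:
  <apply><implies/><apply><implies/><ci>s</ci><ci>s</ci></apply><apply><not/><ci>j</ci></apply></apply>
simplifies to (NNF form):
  <apply><not/><ci>j</ci></apply>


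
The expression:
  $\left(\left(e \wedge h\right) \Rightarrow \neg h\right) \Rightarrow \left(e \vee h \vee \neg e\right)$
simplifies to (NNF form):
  $\text{True}$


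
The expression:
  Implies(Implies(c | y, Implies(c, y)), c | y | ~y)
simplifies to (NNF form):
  True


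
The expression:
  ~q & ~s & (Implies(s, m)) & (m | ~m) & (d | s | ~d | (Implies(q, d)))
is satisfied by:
  {q: False, s: False}


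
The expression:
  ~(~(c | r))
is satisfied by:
  {r: True, c: True}
  {r: True, c: False}
  {c: True, r: False}


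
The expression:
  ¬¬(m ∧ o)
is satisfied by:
  {m: True, o: True}


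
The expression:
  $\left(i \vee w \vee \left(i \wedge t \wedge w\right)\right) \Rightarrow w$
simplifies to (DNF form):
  $w \vee \neg i$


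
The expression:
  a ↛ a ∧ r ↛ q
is never true.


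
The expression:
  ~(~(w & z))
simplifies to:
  w & z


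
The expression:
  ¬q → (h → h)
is always true.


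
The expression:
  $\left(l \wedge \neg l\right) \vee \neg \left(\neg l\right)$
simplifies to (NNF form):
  $l$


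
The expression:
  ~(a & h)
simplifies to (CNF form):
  ~a | ~h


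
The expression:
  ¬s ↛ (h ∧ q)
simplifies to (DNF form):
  (¬h ∧ ¬s) ∨ (¬q ∧ ¬s)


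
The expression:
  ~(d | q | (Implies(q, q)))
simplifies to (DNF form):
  False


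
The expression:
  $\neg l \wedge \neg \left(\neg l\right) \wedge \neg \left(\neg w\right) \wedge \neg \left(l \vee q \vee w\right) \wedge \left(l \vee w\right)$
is never true.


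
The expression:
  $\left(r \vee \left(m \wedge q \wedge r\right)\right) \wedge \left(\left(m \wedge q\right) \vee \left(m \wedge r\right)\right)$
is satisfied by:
  {r: True, m: True}


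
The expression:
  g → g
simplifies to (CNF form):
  True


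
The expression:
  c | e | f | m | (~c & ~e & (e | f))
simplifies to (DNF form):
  c | e | f | m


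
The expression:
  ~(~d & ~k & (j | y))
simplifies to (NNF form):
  d | k | (~j & ~y)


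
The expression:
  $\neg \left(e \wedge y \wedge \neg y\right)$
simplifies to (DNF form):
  $\text{True}$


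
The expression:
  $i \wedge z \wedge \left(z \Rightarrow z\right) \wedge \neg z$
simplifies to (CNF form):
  $\text{False}$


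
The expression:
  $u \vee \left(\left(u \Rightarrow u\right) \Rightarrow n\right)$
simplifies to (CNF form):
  $n \vee u$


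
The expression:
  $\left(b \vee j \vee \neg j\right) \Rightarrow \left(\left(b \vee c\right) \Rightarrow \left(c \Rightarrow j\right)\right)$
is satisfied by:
  {j: True, c: False}
  {c: False, j: False}
  {c: True, j: True}


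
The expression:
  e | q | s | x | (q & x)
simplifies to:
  e | q | s | x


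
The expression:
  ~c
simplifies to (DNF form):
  ~c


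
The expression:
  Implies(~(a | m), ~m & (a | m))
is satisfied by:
  {a: True, m: True}
  {a: True, m: False}
  {m: True, a: False}


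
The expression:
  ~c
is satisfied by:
  {c: False}


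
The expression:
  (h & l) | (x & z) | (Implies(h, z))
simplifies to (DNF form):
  l | z | ~h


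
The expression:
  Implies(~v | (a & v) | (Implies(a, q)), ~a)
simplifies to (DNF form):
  ~a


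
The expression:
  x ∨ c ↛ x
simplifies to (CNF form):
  c ∨ x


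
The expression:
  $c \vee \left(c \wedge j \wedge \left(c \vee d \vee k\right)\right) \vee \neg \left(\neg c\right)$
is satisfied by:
  {c: True}


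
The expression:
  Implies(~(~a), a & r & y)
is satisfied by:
  {r: True, y: True, a: False}
  {r: True, y: False, a: False}
  {y: True, r: False, a: False}
  {r: False, y: False, a: False}
  {r: True, a: True, y: True}


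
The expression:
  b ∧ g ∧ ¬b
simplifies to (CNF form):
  False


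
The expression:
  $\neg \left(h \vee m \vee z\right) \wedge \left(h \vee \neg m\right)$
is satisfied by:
  {h: False, z: False, m: False}


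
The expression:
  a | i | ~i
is always true.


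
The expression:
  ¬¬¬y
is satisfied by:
  {y: False}


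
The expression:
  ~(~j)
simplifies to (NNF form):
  j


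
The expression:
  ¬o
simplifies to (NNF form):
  ¬o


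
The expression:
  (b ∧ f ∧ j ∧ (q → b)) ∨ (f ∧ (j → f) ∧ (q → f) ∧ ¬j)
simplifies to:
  f ∧ (b ∨ ¬j)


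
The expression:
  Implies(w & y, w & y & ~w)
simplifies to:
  ~w | ~y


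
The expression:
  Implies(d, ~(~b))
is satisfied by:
  {b: True, d: False}
  {d: False, b: False}
  {d: True, b: True}


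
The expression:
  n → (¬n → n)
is always true.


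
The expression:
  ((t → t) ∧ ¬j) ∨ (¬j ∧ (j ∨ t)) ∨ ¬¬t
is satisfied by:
  {t: True, j: False}
  {j: False, t: False}
  {j: True, t: True}


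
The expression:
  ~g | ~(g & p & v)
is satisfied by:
  {p: False, v: False, g: False}
  {g: True, p: False, v: False}
  {v: True, p: False, g: False}
  {g: True, v: True, p: False}
  {p: True, g: False, v: False}
  {g: True, p: True, v: False}
  {v: True, p: True, g: False}


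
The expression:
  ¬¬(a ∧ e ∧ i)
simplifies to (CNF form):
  a ∧ e ∧ i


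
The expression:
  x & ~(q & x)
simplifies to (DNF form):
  x & ~q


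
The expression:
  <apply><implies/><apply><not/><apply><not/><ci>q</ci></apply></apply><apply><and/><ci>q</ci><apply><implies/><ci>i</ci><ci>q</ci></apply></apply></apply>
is always true.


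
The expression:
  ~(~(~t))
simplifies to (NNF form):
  ~t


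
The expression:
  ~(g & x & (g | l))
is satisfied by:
  {g: False, x: False}
  {x: True, g: False}
  {g: True, x: False}


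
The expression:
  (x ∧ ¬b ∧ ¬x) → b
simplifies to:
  True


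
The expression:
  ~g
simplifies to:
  ~g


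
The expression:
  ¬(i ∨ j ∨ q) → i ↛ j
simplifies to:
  i ∨ j ∨ q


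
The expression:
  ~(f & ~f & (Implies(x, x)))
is always true.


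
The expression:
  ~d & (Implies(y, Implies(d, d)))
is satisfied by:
  {d: False}


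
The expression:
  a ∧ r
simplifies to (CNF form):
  a ∧ r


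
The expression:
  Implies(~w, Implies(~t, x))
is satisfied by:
  {x: True, t: True, w: True}
  {x: True, t: True, w: False}
  {x: True, w: True, t: False}
  {x: True, w: False, t: False}
  {t: True, w: True, x: False}
  {t: True, w: False, x: False}
  {w: True, t: False, x: False}


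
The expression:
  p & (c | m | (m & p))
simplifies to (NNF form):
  p & (c | m)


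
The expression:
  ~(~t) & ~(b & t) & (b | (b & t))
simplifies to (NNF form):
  False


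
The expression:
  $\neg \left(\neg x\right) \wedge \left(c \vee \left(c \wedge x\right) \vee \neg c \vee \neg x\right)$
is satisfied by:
  {x: True}


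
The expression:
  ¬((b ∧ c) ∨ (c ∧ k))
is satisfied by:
  {b: False, c: False, k: False}
  {k: True, b: False, c: False}
  {b: True, k: False, c: False}
  {k: True, b: True, c: False}
  {c: True, k: False, b: False}


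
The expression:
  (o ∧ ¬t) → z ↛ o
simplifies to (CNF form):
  t ∨ ¬o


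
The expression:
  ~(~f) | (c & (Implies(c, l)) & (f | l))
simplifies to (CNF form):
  (c | f) & (f | l)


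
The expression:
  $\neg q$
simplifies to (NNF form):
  $\neg q$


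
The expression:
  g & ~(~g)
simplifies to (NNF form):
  g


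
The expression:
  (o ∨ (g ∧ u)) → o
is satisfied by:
  {o: True, g: False, u: False}
  {g: False, u: False, o: False}
  {o: True, u: True, g: False}
  {u: True, g: False, o: False}
  {o: True, g: True, u: False}
  {g: True, o: False, u: False}
  {o: True, u: True, g: True}


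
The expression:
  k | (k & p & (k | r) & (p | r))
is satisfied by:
  {k: True}


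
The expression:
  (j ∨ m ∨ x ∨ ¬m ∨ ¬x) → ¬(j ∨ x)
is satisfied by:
  {x: False, j: False}


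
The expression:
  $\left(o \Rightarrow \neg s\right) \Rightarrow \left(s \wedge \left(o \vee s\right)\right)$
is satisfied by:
  {s: True}


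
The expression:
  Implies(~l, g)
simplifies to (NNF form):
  g | l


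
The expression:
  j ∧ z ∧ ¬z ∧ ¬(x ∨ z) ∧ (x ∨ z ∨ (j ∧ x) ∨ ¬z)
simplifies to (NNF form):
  False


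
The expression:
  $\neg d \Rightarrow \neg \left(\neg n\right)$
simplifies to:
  $d \vee n$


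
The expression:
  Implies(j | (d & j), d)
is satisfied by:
  {d: True, j: False}
  {j: False, d: False}
  {j: True, d: True}


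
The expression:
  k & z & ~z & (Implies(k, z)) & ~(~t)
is never true.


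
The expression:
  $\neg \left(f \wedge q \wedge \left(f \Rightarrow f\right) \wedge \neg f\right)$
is always true.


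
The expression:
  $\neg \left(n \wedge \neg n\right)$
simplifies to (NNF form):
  $\text{True}$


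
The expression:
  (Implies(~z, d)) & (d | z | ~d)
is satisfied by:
  {d: True, z: True}
  {d: True, z: False}
  {z: True, d: False}


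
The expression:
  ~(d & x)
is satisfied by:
  {d: False, x: False}
  {x: True, d: False}
  {d: True, x: False}


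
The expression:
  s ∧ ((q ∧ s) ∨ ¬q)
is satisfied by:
  {s: True}


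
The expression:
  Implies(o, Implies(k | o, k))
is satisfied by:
  {k: True, o: False}
  {o: False, k: False}
  {o: True, k: True}


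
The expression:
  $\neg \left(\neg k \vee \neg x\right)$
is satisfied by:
  {x: True, k: True}


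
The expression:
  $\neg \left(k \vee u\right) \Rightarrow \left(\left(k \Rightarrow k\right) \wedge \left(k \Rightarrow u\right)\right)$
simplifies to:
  $\text{True}$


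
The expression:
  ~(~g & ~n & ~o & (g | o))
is always true.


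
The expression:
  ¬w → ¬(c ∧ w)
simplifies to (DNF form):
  True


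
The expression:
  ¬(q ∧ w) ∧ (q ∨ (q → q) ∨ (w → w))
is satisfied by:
  {w: False, q: False}
  {q: True, w: False}
  {w: True, q: False}


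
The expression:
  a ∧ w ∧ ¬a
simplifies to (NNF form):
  False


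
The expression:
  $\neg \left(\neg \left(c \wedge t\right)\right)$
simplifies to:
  $c \wedge t$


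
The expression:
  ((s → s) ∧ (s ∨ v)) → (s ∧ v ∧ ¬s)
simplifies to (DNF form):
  ¬s ∧ ¬v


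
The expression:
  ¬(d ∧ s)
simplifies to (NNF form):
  ¬d ∨ ¬s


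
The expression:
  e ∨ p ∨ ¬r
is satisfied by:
  {e: True, p: True, r: False}
  {e: True, p: False, r: False}
  {p: True, e: False, r: False}
  {e: False, p: False, r: False}
  {r: True, e: True, p: True}
  {r: True, e: True, p: False}
  {r: True, p: True, e: False}


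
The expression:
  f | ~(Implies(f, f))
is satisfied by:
  {f: True}


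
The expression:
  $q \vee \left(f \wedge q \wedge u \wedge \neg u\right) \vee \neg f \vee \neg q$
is always true.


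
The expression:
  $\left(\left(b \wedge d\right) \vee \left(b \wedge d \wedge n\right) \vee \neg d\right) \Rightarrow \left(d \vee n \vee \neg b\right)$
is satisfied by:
  {n: True, d: True, b: False}
  {n: True, d: False, b: False}
  {d: True, n: False, b: False}
  {n: False, d: False, b: False}
  {n: True, b: True, d: True}
  {n: True, b: True, d: False}
  {b: True, d: True, n: False}


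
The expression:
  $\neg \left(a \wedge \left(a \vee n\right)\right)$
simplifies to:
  $\neg a$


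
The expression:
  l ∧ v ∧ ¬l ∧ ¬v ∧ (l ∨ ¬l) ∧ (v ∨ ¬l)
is never true.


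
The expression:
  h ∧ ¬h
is never true.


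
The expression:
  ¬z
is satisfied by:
  {z: False}
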